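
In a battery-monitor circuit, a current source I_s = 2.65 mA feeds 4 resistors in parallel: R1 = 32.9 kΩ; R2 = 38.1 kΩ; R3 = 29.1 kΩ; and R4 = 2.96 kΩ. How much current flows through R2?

I ≈ 0.162 mA

Total conductance ΣG = 1/32.9 + 1/38.1 + 1/29.1 + 1/2.96 = 0.4288 (units of 1/kΩ).
Current divider: I(R2) = I_s · G_k/ΣG = 2.65 × (0.02625/0.4288) = 2.65 × 0.06120 = 0.1622 mA.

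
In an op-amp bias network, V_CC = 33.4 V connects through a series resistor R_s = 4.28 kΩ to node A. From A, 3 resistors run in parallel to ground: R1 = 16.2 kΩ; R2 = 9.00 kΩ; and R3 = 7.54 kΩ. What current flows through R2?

Equivalent of the parallel group: R_p = 3.274 kΩ.
V_A by voltage divider: V_A = 33.4 × 3.274/(4.28 + 3.274) = 14.48 V.
I(R2) = V_A / R2 = 14.48/9.00 = 1.608 mA.

I ≈ 1.61 mA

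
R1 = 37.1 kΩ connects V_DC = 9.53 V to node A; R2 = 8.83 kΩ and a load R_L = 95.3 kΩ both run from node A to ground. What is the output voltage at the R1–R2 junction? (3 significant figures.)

R2 ‖ R_L = (8.83 × 95.3)/(8.83 + 95.3) = 8.081 kΩ.
Then V_out = V_DC · R2'/(R1 + R2') = 9.53 × 8.081/45.18 = 1.705 V.

V_out ≈ 1.70 V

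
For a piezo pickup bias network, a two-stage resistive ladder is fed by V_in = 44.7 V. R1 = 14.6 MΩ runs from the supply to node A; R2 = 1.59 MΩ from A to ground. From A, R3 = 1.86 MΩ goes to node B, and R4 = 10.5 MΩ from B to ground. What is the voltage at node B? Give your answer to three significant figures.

V_B ≈ 3.34 V

The second stage (R3 + R4 = 12.36 MΩ) loads node A in parallel with R2.
Effective lower resistance at A: R2 ‖ 12.36 = 1.409 MΩ.
V_A = 44.7 × 1.409/(14.6 + 1.409) = 3.934 V.
Then the unloaded second divider: V_B = V_A × R4/(R3+R4) = 3.934 × 0.8495 = 3.342 V.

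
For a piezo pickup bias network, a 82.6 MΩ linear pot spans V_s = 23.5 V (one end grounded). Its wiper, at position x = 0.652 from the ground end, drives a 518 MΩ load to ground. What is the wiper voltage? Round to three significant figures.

V_out ≈ 14.8 V

The pot divides into 28.74 MΩ above the wiper and 53.86 MΩ below.
R_L loads the lower segment: effective lower R = 48.78 MΩ.
V_out = 23.5 × 48.78/(28.74 + 48.78) = 14.79 V.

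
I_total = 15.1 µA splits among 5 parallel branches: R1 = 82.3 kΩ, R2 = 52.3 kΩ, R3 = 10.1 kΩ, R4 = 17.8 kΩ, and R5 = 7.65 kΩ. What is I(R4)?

I ≈ 2.67 µA

Conductances: ΣG = 1/82.3 + 1/52.3 + 1/10.1 + 1/17.8 + 1/7.65 = 0.3172 (1/kΩ).
By the current-divider rule, I = I_total · G_k/ΣG = 15.1 × 0.1771 = 2.675 µA.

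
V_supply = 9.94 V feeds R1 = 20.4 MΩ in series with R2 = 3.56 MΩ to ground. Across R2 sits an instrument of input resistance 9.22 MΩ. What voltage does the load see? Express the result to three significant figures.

R2 ‖ R_L = (3.56 × 9.22)/(3.56 + 9.22) = 2.568 MΩ.
Voltage divider with the loaded lower leg: V_out = 9.94 × 2.568/(20.4 + 2.568) = 9.94 × 0.1118 = 1.111 V.

V_out ≈ 1.11 V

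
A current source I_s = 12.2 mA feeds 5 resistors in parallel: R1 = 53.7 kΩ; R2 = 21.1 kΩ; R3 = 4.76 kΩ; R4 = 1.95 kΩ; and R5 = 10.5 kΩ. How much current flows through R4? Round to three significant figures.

I ≈ 7.08 mA

Total conductance ΣG = 1/53.7 + 1/21.1 + 1/4.76 + 1/1.95 + 1/10.5 = 0.8842 (units of 1/kΩ).
R4 takes the fraction G_k/ΣG = 0.5128/0.8842 = 0.5800, so I = 12.2 × 0.5800 = 7.076 mA.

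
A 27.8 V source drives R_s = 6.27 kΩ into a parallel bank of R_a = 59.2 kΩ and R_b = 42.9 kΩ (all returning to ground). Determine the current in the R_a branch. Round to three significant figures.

Parallel bank: R_p = 1/(1/59.2 + 1/42.9) = 24.87 kΩ.
V_A = 27.8 × 24.87/31.14 = 22.20 V.
I(R_a) = V_A / R_a = 22.20/59.2 = 0.3751 mA.
(Equivalently: I_total = 0.8926 mA, then current-divider fraction G_k/ΣG = 0.4202.)

I ≈ 0.375 mA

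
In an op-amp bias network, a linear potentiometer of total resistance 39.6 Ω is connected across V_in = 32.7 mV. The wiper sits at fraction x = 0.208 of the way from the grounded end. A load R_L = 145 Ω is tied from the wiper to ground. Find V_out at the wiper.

V_out ≈ 6.51 mV

Lower segment x·R_p = 8.237 Ω; upper segment (1−x)·R_p = 31.36 Ω.
Lower segment in parallel with the load: 8.237 ‖ 145 = 7.794 Ω.
V_out = 32.7 × 7.794/(31.36 + 7.794) = 6.509 mV.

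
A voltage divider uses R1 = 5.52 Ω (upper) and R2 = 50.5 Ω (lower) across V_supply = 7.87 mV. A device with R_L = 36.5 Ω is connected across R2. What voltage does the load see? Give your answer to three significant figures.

R2 ‖ R_L = (50.5 × 36.5)/(50.5 + 36.5) = 21.19 Ω.
Then V_out = V_supply · R2'/(R1 + R2') = 7.87 × 21.19/26.71 = 6.243 mV.
(Unloaded it would be 7.09 mV; the load pulls it down.)

V_out ≈ 6.24 mV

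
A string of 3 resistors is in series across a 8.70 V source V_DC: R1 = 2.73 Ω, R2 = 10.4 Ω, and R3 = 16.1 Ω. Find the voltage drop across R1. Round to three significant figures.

Series total: ΣR = 2.73 + 10.4 + 16.1 = 29.23 Ω.
V = V_DC · R/ΣR = 8.70 × 0.09340 = 0.8126 V.

V ≈ 0.813 V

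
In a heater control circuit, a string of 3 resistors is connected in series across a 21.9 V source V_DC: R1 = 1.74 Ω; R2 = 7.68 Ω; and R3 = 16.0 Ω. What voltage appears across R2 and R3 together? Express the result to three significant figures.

Series total: ΣR = 1.74 + 7.68 + 16.0 = 25.42 Ω.
R_{R2..R3} = 7.68 + 16.0 = 23.68 Ω.
V = V_DC · R/ΣR = 21.9 × 0.9315 = 20.40 V.

V ≈ 20.4 V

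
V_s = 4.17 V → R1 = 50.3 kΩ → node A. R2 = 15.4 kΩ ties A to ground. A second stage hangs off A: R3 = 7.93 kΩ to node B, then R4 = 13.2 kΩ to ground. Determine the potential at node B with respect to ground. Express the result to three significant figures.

Node A sees R2 in parallel with the series input of stage 2, R3 + R4 = 21.13 kΩ.
R2 ‖ (R3+R4) = 8.908 kΩ.
So V_A = 4.17 × 0.1504 = 0.6274 V.
V_B = V_A × 0.6247 = 0.3919 V.

V_B ≈ 0.392 V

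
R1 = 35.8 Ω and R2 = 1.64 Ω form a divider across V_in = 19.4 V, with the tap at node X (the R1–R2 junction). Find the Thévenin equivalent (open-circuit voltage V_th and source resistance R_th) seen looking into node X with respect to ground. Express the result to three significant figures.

Open-circuit (no load on X): V_th = V_in · R2/(R1 + R2) = 19.4 × 1.64/(35.80 + 1.64) = 0.8498 V.
Looking into X with the source shorted: R_th = R1·R2/(R1+R2) = 35.80 × 1.64/37.44 = 1.568 Ω.

V_th ≈ 0.850 V, R_th ≈ 1.57 Ω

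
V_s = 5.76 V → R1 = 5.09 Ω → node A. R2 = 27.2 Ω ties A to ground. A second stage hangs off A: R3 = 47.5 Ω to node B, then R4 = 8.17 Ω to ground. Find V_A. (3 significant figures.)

V_A ≈ 4.51 V

Looking into the second stage from A: R3 + R4 = 55.67 Ω appears in parallel with R2.
R2 ‖ (R3+R4) = 18.27 Ω.
First divider: V_A = V_s · 18.27/(5.09 + 18.27) = 4.505 V.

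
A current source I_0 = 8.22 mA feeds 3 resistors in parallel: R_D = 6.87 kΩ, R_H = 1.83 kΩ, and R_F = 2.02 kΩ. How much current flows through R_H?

I ≈ 3.78 mA

Conductances: ΣG = 1/6.87 + 1/1.83 + 1/2.02 = 1.187 (1/kΩ).
Current divider: I(R_H) = I_0 · G_k/ΣG = 8.22 × (0.5464/1.187) = 8.22 × 0.4603 = 3.784 mA.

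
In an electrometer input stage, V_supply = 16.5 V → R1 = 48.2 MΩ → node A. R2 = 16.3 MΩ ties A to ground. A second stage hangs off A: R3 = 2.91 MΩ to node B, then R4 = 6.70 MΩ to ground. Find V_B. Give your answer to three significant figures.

V_B ≈ 1.28 V

The second stage (R3 + R4 = 9.610 MΩ) loads node A in parallel with R2.
R2 ‖ (R3+R4) = 6.046 MΩ.
V_A = 16.5 × 6.046/(48.2 + 6.046) = 1.839 V.
Stage 2 is unloaded, so V_B = V_A · R4/(R3+R4) = 1.839 × 6.70/9.610 = 1.282 V.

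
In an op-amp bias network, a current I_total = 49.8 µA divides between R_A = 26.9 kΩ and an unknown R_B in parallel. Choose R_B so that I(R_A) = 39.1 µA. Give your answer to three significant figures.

R_B ≈ 98.3 kΩ

Two-branch current divider: I_A = I_total · R_B/(R_A + R_B).
With f = 0.7851, R_B = R_A · f/(1−f) = 26.9 × 3.654 = 98.30 kΩ.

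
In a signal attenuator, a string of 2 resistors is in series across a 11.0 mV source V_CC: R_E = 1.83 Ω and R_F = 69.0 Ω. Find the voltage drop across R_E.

V ≈ 0.284 mV

ΣR = 1.83 + 69.0 = 70.83 Ω.
V = V_CC · R/ΣR = 11.0 × 0.02584 = 0.2842 mV.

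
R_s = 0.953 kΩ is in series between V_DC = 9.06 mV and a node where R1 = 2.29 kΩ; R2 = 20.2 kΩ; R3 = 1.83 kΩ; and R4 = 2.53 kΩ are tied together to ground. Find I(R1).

I ≈ 1.68 µA

Combine the parallel branches: R_p = (1/2.29 + 1/20.2 + 1/1.83 + 1/2.53)⁻¹ = 0.7003 kΩ.
V_A by voltage divider: V_A = 9.06 × 0.7003/(0.953 + 0.7003) = 3.838 mV.
Branch current I = V_A/R1 = 3.838/2.29 = 1.676 µA.
(Equivalently: I_total = 5.480 µA, then current-divider fraction G_k/ΣG = 0.3058.)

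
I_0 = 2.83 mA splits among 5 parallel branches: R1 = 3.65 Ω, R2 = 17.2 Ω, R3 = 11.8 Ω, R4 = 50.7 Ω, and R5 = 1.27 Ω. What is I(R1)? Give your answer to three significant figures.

I ≈ 0.633 mA

Total conductance ΣG = 1/3.65 + 1/17.2 + 1/11.8 + 1/50.7 + 1/1.27 = 1.224 (units of 1/Ω).
By the current-divider rule, I = I_0 · G_k/ΣG = 2.83 × 0.2238 = 0.6335 mA.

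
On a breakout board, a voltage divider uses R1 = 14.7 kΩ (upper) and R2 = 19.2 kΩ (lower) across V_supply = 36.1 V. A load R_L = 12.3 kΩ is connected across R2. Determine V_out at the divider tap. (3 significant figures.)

The load sits in parallel with R2, giving an effective lower resistance R2' = R2·R_L/(R2+R_L) = 7.497 kΩ.
Now apply the divider: V_out = 36.1 × 0.3378 = 12.19 V.

V_out ≈ 12.2 V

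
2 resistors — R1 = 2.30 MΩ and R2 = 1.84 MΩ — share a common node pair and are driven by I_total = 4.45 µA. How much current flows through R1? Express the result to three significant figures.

Two-branch current divider: I_k = I_total · R_other/(R_1 + R_2).
So I = 4.45 × 1.84/4.140 = 1.978 µA.

I ≈ 1.98 µA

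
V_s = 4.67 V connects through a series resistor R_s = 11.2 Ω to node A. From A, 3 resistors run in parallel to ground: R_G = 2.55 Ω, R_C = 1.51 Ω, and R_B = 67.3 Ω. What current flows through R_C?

Equivalent of the parallel group: R_p = 0.9352 Ω.
Node voltage V_A = V_s · R_p/(R_s + R_p) = 4.67 × 0.07707 = 0.3599 V.
Branch current I = V_A/R_C = 0.3599/1.51 = 0.2383 A.

I ≈ 0.238 A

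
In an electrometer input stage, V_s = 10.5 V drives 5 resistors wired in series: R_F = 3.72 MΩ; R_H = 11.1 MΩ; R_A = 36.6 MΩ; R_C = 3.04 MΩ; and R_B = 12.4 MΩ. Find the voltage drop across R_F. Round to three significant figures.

ΣR = 3.72 + 11.1 + 36.6 + 3.04 + 12.4 = 66.86 MΩ.
By the voltage-divider rule, V = 10.5 × 3.720/66.86 = 0.5842 V.

V ≈ 0.584 V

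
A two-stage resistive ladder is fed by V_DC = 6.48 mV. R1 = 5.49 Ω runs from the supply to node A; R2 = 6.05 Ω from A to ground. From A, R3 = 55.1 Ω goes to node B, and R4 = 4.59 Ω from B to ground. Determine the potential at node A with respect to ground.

Node A sees R2 in parallel with the series input of stage 2, R3 + R4 = 59.69 Ω.
R2 ‖ (R3+R4) = 5.493 Ω.
V_A = 6.48 × 5.493/(5.49 + 5.493) = 3.241 mV.

V_A ≈ 3.24 mV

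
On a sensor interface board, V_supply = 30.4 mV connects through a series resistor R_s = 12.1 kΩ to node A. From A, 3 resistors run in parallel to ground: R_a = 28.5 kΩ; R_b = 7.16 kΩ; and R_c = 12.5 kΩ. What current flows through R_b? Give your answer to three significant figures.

Parallel bank: R_p = 1/(1/28.5 + 1/7.16 + 1/12.5) = 3.925 kΩ.
V_A = 30.4 × 3.925/16.03 = 7.446 mV.
I(R_b) = V_A / R_b = 7.446/7.16 = 1.040 µA.

I ≈ 1.04 µA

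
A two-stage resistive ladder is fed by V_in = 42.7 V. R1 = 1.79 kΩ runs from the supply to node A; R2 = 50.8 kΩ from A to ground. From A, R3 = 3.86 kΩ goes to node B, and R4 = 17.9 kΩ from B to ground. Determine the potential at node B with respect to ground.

V_B ≈ 31.4 V

Looking into the second stage from A: R3 + R4 = 21.76 kΩ appears in parallel with R2.
Effective lower resistance at A: R2 ‖ 21.76 = 15.23 kΩ.
So V_A = 42.7 × 0.8949 = 38.21 V.
Stage 2 is unloaded, so V_B = V_A · R4/(R3+R4) = 38.21 × 17.9/21.76 = 31.43 V.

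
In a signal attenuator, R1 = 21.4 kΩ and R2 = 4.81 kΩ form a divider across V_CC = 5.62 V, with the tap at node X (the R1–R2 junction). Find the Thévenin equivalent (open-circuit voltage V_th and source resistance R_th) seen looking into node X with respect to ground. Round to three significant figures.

V_th ≈ 1.03 V, R_th ≈ 3.93 kΩ

Open-circuit (no load on X): V_th = V_CC · R2/(R1 + R2) = 5.62 × 4.81/(21.40 + 4.81) = 1.031 V.
With V_CC suppressed (replaced by a short), R_th = R1 ‖ R2 = (21.40 × 4.81)/(21.40 + 4.81) = 3.927 kΩ.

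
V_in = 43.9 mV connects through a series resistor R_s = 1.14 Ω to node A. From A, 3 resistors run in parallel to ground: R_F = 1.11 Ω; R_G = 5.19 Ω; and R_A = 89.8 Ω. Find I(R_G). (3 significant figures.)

Equivalent of the parallel group: R_p = 0.9052 Ω.
V_A = 43.9 × 0.9052/2.045 = 19.43 mV.
I(R_G) = V_A / R_G = 19.43/5.19 = 3.744 mA.

I ≈ 3.74 mA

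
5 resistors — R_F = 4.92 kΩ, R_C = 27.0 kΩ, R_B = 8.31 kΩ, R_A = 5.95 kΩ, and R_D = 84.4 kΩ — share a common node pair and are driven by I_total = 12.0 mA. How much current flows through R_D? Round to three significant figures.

Total conductance ΣG = 1/4.92 + 1/27.0 + 1/8.31 + 1/5.95 + 1/84.4 = 0.5405 (units of 1/kΩ).
R_D takes the fraction G_k/ΣG = 0.01185/0.5405 = 0.02192, so I = 12.0 × 0.02192 = 0.2630 mA.

I ≈ 0.263 mA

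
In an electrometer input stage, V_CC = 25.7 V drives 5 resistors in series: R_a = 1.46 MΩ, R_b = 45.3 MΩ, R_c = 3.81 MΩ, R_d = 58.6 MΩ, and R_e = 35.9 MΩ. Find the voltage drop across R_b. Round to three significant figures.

Series total: ΣR = 1.46 + 45.3 + 3.81 + 58.6 + 35.9 = 145.1 MΩ.
V = V_CC · R/ΣR = 25.7 × 0.3123 = 8.025 V.

V ≈ 8.03 V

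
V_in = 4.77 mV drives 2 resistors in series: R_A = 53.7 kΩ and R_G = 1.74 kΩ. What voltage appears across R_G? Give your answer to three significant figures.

Total series resistance ΣR = 53.7 + 1.74 = 55.44 kΩ.
Voltage divider: V = V_in · (1.740 / 55.44) = 4.77 × 0.03139 = 0.1497 mV.

V ≈ 0.150 mV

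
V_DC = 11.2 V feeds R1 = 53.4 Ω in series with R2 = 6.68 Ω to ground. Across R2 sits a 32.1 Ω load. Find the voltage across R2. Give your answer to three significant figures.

V_out ≈ 1.05 V

First combine the lower leg with the load: R2 ‖ R_L = 5.529 Ω.
Now apply the divider: V_out = 11.2 × 0.09383 = 1.051 V.
(Unloaded it would be 1.25 V; the load pulls it down.)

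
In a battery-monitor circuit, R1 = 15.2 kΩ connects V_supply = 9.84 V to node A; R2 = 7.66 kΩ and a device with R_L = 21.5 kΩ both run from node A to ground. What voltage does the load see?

V_out ≈ 2.67 V

R2 ‖ R_L = (7.66 × 21.5)/(7.66 + 21.5) = 5.648 kΩ.
Then V_out = V_supply · R2'/(R1 + R2') = 9.84 × 5.648/20.85 = 2.666 V.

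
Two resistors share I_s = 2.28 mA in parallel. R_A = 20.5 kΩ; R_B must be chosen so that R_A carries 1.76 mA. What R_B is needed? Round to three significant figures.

The fraction through R_A equals R_B/(R_A+R_B).
1.76/2.28 = R_B/(R_A + R_B) → R_B = R_A · (0.7719)/(1 − 0.7719) = 20.5 × 3.385 = 69.38 kΩ.

R_B ≈ 69.4 kΩ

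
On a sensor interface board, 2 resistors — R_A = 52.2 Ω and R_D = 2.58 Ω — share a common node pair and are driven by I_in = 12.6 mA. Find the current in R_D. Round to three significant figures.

With just two branches, the current splits inversely with resistance.
I(R_D) = 12.6 × 52.2/(52.2 + 2.58) = 12.6 × 0.9529 = 12.01 mA.

I ≈ 12.0 mA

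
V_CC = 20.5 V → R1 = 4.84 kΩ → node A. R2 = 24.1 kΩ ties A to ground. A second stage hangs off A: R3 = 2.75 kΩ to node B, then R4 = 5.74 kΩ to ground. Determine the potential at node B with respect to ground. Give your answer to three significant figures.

Node A sees R2 in parallel with the series input of stage 2, R3 + R4 = 8.490 kΩ.
Effective lower resistance at A: R2 ‖ 8.490 = 6.278 kΩ.
So V_A = 20.5 × 0.5647 = 11.58 V.
V_B = V_A × 0.6761 = 7.826 V.

V_B ≈ 7.83 V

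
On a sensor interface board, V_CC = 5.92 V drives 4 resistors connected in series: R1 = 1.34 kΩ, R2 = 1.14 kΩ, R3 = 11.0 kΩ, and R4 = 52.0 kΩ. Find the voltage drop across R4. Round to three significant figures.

Series total: ΣR = 1.34 + 1.14 + 11.0 + 52.0 = 65.48 kΩ.
V = V_CC · R/ΣR = 5.92 × 0.7941 = 4.701 V.

V ≈ 4.70 V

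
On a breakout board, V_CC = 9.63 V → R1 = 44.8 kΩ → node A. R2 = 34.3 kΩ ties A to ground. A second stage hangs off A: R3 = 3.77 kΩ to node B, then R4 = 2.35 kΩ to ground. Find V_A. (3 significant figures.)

Looking into the second stage from A: R3 + R4 = 6.120 kΩ appears in parallel with R2.
Effective lower resistance at A: R2 ‖ 6.120 = 5.193 kΩ.
So V_A = 9.63 × 0.1039 = 1.000 V.

V_A ≈ 1.00 V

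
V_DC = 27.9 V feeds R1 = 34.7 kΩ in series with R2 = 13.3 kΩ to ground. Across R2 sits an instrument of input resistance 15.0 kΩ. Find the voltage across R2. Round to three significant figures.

V_out ≈ 4.71 V

The load sits in parallel with R2, giving an effective lower resistance R2' = R2·R_L/(R2+R_L) = 7.049 kΩ.
Then V_out = V_DC · R2'/(R1 + R2') = 27.9 × 7.049/41.75 = 4.711 V.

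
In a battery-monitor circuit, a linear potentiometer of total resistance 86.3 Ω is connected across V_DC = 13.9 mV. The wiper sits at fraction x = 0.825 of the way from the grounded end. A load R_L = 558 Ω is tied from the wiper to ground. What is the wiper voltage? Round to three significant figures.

V_out ≈ 11.2 mV

Split the track: R_lower = x·R_p = 71.20 Ω, R_upper = (1−x)·R_p = 15.10 Ω.
(x·R_p) ‖ R_L = 63.14 Ω.
Then V_out = V_DC · 63.14/(15.10 + 63.14) = 11.22 mV.
(Unloaded: V_out = x·V_DC = 11.5 mV.)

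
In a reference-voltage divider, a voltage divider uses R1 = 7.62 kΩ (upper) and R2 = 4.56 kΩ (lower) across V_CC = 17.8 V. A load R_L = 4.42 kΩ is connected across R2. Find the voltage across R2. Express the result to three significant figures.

First combine the lower leg with the load: R2 ‖ R_L = 2.244 kΩ.
Then V_out = V_CC · R2'/(R1 + R2') = 17.8 × 2.244/9.864 = 4.050 V.

V_out ≈ 4.05 V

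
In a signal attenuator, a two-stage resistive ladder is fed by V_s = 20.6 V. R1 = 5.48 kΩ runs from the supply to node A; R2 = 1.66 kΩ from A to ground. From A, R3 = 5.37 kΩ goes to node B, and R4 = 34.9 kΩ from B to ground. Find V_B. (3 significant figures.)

V_B ≈ 4.02 V

The second stage (R3 + R4 = 40.27 kΩ) loads node A in parallel with R2.
Effective lower resistance at A: R2 ‖ 40.27 = 1.594 kΩ.
V_A = 20.6 × 1.594/(5.48 + 1.594) = 4.642 V.
Then the unloaded second divider: V_B = V_A × R4/(R3+R4) = 4.642 × 0.8667 = 4.023 V.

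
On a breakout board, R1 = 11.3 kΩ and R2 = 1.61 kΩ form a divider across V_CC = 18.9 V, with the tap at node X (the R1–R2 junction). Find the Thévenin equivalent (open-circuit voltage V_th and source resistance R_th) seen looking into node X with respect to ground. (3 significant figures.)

V_th ≈ 2.36 V, R_th ≈ 1.41 kΩ

With X open, the divider is unloaded: V_th = 18.9 × 1.61/12.91 = 2.357 V.
With V_CC suppressed (replaced by a short), R_th = R1 ‖ R2 = (11.30 × 1.61)/(11.30 + 1.61) = 1.409 kΩ.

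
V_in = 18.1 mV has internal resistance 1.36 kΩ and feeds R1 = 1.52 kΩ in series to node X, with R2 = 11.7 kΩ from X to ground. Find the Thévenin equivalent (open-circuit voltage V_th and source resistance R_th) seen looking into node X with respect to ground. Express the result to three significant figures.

R1' = 1.36 + 1.52 = 2.880 kΩ (source resistance + R1).
Open-circuit (no load on X): V_th = V_in · R2/(R1' + R2) = 18.1 × 11.7/(2.880 + 11.7) = 14.52 mV.
Zeroing V_in shorts the top of R1' to ground, so R_th = R1' ‖ R2 = 2.311 kΩ.

V_th ≈ 14.5 mV, R_th ≈ 2.31 kΩ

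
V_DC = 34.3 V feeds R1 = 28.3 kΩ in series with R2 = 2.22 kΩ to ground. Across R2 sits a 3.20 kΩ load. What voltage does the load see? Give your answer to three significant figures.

First combine the lower leg with the load: R2 ‖ R_L = 1.311 kΩ.
Then V_out = V_DC · R2'/(R1 + R2') = 34.3 × 1.311/29.61 = 1.518 V.
(Unloaded it would be 2.49 V; the load pulls it down.)

V_out ≈ 1.52 V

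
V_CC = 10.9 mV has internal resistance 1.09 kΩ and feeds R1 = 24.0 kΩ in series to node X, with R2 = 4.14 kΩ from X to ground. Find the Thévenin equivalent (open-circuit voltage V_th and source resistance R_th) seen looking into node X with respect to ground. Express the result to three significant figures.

R1' = 1.09 + 24.0 = 25.09 kΩ (source resistance + R1).
Open-circuit (no load on X): V_th = V_CC · R2/(R1' + R2) = 10.9 × 4.14/(25.09 + 4.14) = 1.544 mV.
With V_CC suppressed (replaced by a short), R_th = R1' ‖ R2 = (25.09 × 4.14)/(25.09 + 4.14) = 3.554 kΩ.

V_th ≈ 1.54 mV, R_th ≈ 3.55 kΩ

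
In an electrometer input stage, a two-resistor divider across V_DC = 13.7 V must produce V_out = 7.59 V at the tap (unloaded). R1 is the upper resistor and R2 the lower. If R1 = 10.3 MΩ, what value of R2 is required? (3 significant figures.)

R2 ≈ 12.8 MΩ

Required fraction k = V_out/V_DC = 0.5540.
R2 = R1 · 0.5540/(1 − 0.5540) = 12.79 MΩ.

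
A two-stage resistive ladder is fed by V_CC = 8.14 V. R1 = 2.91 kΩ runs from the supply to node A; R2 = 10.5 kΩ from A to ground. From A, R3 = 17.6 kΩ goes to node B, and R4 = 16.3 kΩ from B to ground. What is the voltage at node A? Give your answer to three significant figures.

Looking into the second stage from A: R3 + R4 = 33.90 kΩ appears in parallel with R2.
Effective lower resistance at A: R2 ‖ 33.90 = 8.017 kΩ.
First divider: V_A = V_CC · 8.017/(2.91 + 8.017) = 5.972 V.

V_A ≈ 5.97 V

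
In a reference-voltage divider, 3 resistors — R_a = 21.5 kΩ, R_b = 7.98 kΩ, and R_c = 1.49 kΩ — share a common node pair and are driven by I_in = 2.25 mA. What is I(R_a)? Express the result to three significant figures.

ΣG = 1/21.5 + 1/7.98 + 1/1.49 = 0.8430.
By the current-divider rule, I = I_in · G_k/ΣG = 2.25 × 0.05518 = 0.1241 mA.

I ≈ 0.124 mA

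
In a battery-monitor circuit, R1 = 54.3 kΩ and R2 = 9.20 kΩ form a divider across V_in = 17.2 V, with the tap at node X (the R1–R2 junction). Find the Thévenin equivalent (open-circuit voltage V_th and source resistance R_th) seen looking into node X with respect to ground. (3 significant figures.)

Open-circuit (no load on X): V_th = V_in · R2/(R1 + R2) = 17.2 × 9.20/(54.30 + 9.20) = 2.492 V.
Zeroing V_in shorts the top of R1 to ground, so R_th = R1 ‖ R2 = 7.867 kΩ.

V_th ≈ 2.49 V, R_th ≈ 7.87 kΩ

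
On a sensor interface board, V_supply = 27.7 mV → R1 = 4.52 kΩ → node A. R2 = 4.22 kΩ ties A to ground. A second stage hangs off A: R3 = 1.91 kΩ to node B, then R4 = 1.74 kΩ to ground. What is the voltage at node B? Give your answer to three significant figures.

V_B ≈ 3.99 mV

Node A sees R2 in parallel with the series input of stage 2, R3 + R4 = 3.650 kΩ.
R2 ‖ (R3+R4) = 1.957 kΩ.
V_A = 27.7 × 1.957/(4.52 + 1.957) = 8.370 mV.
Stage 2 is unloaded, so V_B = V_A · R4/(R3+R4) = 8.370 × 1.74/3.650 = 3.990 mV.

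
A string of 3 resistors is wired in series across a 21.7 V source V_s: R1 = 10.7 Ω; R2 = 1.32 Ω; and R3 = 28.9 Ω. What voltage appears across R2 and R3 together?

V ≈ 16.0 V

Total series resistance ΣR = 10.7 + 1.32 + 28.9 = 40.92 Ω.
R_{R2..R3} = 1.32 + 28.9 = 30.22 Ω.
Voltage divider: V = V_s · (30.22 / 40.92) = 21.7 × 0.7385 = 16.03 V.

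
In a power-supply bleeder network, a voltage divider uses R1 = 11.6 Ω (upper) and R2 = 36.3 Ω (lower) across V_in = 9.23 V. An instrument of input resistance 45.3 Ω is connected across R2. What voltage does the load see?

V_out ≈ 5.86 V

First combine the lower leg with the load: R2 ‖ R_L = 20.15 Ω.
Then V_out = V_in · R2'/(R1 + R2') = 9.23 × 20.15/31.75 = 5.858 V.
(Unloaded it would be 6.99 V; the load pulls it down.)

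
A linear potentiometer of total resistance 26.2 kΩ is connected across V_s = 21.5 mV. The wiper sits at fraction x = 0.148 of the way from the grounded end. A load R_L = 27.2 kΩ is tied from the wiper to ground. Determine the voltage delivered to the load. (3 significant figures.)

V_out ≈ 2.84 mV

The pot divides into 22.32 kΩ above the wiper and 3.878 kΩ below.
(x·R_p) ‖ R_L = 3.394 kΩ.
Loaded-divider output: V_out = 21.5 × 0.1320 = 2.837 mV.
(Unloaded: V_out = x·V_s = 3.18 mV.)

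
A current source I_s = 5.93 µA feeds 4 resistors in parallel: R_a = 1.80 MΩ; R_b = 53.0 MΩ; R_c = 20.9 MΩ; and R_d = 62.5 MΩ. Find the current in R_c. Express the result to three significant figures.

I ≈ 0.445 µA

Conductances: ΣG = 1/1.80 + 1/53.0 + 1/20.9 + 1/62.5 = 0.6383 (1/MΩ).
By the current-divider rule, I = I_s · G_k/ΣG = 5.93 × 0.07496 = 0.4445 µA.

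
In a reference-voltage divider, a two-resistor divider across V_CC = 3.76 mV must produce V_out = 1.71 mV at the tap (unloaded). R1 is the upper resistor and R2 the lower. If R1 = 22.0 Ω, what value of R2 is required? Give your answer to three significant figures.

R2 ≈ 18.4 Ω

V_out/V_CC = R2/(R1+R2) = 0.4548.
R2 = R1 · 0.4548/(1 − 0.4548) = 18.35 Ω.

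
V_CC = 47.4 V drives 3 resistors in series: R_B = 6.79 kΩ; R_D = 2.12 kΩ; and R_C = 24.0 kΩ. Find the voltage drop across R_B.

Series total: ΣR = 6.79 + 2.12 + 24.0 = 32.91 kΩ.
V = V_CC · R/ΣR = 47.4 × 0.2063 = 9.780 V.

V ≈ 9.78 V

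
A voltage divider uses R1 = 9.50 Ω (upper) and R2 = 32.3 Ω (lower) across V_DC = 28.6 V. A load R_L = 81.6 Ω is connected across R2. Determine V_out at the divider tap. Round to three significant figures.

The load sits in parallel with R2, giving an effective lower resistance R2' = R2·R_L/(R2+R_L) = 23.14 Ω.
Voltage divider with the loaded lower leg: V_out = 28.6 × 23.14/(9.50 + 23.14) = 28.6 × 0.7089 = 20.28 V.
(Unloaded it would be 22.1 V; the load pulls it down.)

V_out ≈ 20.3 V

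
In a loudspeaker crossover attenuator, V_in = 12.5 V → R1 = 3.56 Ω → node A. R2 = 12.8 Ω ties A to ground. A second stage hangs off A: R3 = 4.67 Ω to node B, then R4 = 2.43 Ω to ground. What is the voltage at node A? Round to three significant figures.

V_A ≈ 7.02 V

The second stage (R3 + R4 = 7.100 Ω) loads node A in parallel with R2.
Effective lower resistance at A: R2 ‖ 7.100 = 4.567 Ω.
First divider: V_A = V_in · 4.567/(3.56 + 4.567) = 7.024 V.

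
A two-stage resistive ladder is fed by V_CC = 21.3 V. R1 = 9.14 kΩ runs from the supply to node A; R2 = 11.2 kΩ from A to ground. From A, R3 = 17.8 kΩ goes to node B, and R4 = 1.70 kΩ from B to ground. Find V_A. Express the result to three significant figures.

Looking into the second stage from A: R3 + R4 = 19.50 kΩ appears in parallel with R2.
R2 ‖ (R3+R4) = 7.114 kΩ.
V_A = 21.3 × 7.114/(9.14 + 7.114) = 9.323 V.

V_A ≈ 9.32 V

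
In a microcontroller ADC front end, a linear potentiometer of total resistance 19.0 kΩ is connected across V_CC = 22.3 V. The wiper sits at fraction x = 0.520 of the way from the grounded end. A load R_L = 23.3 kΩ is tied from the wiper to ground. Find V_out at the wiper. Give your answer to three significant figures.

Split the track: R_lower = x·R_p = 9.880 kΩ, R_upper = (1−x)·R_p = 9.120 kΩ.
Lower segment in parallel with the load: 9.880 ‖ 23.3 = 6.938 kΩ.
Then V_out = V_CC · 6.938/(9.120 + 6.938) = 9.635 V.

V_out ≈ 9.63 V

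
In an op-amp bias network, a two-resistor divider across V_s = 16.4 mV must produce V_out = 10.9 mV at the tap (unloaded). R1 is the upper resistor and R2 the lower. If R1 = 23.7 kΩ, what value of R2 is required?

Required fraction k = V_out/V_s = 0.6646.
Rearranging, R2 = R1·k/(1−k) = 23.7 × 1.982 = 46.97 kΩ.

R2 ≈ 47.0 kΩ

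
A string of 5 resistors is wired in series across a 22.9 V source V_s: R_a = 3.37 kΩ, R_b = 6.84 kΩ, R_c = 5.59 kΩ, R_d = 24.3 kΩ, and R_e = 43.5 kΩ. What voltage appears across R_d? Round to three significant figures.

Total series resistance ΣR = 3.37 + 6.84 + 5.59 + 24.3 + 43.5 = 83.60 kΩ.
By the voltage-divider rule, V = 22.9 × 24.30/83.60 = 6.656 V.

V ≈ 6.66 V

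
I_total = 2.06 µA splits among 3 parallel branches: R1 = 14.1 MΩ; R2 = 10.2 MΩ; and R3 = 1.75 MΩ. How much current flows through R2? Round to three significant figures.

Conductances: ΣG = 1/14.1 + 1/10.2 + 1/1.75 = 0.7404 (1/MΩ).
R2 takes the fraction G_k/ΣG = 0.09804/0.7404 = 0.1324, so I = 2.06 × 0.1324 = 0.2728 µA.

I ≈ 0.273 µA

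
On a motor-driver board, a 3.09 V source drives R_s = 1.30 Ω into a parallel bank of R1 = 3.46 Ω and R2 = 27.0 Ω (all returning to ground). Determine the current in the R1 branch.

Combine the parallel branches: R_p = (1/3.46 + 1/27.0)⁻¹ = 3.067 Ω.
Node voltage V_A = V_s · R_p/(R_s + R_p) = 3.09 × 0.7023 = 2.170 V.
Branch current I = V_A/R1 = 2.170/3.46 = 0.6272 A.

I ≈ 0.627 A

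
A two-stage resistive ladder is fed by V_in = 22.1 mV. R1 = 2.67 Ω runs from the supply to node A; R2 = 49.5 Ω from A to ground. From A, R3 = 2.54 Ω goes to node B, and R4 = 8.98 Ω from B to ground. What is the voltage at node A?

Node A sees R2 in parallel with the series input of stage 2, R3 + R4 = 11.52 Ω.
R2 ‖ (R3+R4) = 9.345 Ω.
V_A = 22.1 × 9.345/(2.67 + 9.345) = 17.19 mV.

V_A ≈ 17.2 mV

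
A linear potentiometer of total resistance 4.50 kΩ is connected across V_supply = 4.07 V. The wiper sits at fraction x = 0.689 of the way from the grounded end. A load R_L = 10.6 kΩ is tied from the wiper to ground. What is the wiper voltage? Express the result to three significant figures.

V_out ≈ 2.57 V

Split the track: R_lower = x·R_p = 3.100 kΩ, R_upper = (1−x)·R_p = 1.400 kΩ.
(x·R_p) ‖ R_L = 2.399 kΩ.
Then V_out = V_supply · 2.399/(1.400 + 2.399) = 2.570 V.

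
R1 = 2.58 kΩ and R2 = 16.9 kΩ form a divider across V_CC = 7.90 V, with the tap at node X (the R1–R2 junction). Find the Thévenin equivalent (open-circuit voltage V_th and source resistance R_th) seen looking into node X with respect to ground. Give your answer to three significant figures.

V_th ≈ 6.85 V, R_th ≈ 2.24 kΩ

With X open, the divider is unloaded: V_th = 7.90 × 16.9/19.48 = 6.854 V.
With V_CC suppressed (replaced by a short), R_th = R1 ‖ R2 = (2.580 × 16.9)/(2.580 + 16.9) = 2.238 kΩ.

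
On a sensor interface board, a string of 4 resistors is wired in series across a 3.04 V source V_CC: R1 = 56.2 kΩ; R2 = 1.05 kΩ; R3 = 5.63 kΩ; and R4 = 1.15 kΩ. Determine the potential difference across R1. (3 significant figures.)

V ≈ 2.67 V

Total series resistance ΣR = 56.2 + 1.05 + 5.63 + 1.15 = 64.03 kΩ.
V = V_CC · R/ΣR = 3.04 × 0.8777 = 2.668 V.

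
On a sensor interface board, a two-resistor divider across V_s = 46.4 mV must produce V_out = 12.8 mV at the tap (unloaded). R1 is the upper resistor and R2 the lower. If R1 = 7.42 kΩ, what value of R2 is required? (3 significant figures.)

R2 ≈ 2.83 kΩ

V_out/V_s = R2/(R1+R2) = 0.2759.
Rearranging, R2 = R1·k/(1−k) = 7.42 × 0.3810 = 2.827 kΩ.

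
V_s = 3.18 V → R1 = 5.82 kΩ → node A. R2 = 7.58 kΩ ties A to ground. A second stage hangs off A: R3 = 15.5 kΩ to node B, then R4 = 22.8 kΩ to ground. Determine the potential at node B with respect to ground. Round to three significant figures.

Looking into the second stage from A: R3 + R4 = 38.30 kΩ appears in parallel with R2.
R2 ‖ (R3+R4) = 6.328 kΩ.
So V_A = 3.18 × 0.5209 = 1.656 V.
V_B = V_A × 0.5953 = 0.9861 V.

V_B ≈ 0.986 V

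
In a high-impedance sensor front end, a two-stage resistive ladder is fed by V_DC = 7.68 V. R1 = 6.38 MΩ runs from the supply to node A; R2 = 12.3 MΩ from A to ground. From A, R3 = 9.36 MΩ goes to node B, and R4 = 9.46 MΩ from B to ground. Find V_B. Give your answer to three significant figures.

The second stage (R3 + R4 = 18.82 MΩ) loads node A in parallel with R2.
R2 ‖ (R3+R4) = 7.438 MΩ.
First divider: V_A = V_DC · 7.438/(6.38 + 7.438) = 4.134 V.
Then the unloaded second divider: V_B = V_A × R4/(R3+R4) = 4.134 × 0.5027 = 2.078 V.

V_B ≈ 2.08 V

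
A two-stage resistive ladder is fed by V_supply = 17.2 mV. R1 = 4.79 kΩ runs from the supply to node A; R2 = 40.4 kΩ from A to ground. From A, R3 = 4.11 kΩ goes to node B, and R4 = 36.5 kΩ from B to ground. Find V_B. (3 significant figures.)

V_B ≈ 12.5 mV

The second stage (R3 + R4 = 40.61 kΩ) loads node A in parallel with R2.
R2 ‖ (R3+R4) = 20.25 kΩ.
First divider: V_A = V_supply · 20.25/(4.79 + 20.25) = 13.91 mV.
V_B = V_A × 0.8988 = 12.50 mV.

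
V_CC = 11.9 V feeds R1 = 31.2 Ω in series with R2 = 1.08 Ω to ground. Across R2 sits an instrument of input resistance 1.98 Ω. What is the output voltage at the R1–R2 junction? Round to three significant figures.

R2 ‖ R_L = (1.08 × 1.98)/(1.08 + 1.98) = 0.6988 Ω.
Voltage divider with the loaded lower leg: V_out = 11.9 × 0.6988/(31.2 + 0.6988) = 11.9 × 0.02191 = 0.2607 V.

V_out ≈ 0.261 V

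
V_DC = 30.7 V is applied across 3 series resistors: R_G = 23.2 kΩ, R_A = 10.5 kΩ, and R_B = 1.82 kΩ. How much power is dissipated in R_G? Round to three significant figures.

Series current I = V_DC/ΣR = 30.7/35.52 = 0.8643 mA.
P = I²R = 0.7470 × 23.2 = 17.33 mW.

P ≈ 17.3 mW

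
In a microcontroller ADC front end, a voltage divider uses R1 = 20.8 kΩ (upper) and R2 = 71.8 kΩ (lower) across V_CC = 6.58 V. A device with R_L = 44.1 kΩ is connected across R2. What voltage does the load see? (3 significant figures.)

V_out ≈ 3.74 V

The load sits in parallel with R2, giving an effective lower resistance R2' = R2·R_L/(R2+R_L) = 27.32 kΩ.
Now apply the divider: V_out = 6.58 × 0.5677 = 3.736 V.
(Unloaded it would be 5.10 V; the load pulls it down.)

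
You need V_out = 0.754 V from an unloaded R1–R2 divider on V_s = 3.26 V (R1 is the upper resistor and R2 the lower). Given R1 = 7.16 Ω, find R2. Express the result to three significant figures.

R2 ≈ 2.15 Ω

The divider ratio is R2/(R1+R2) = 0.754/3.26 = 0.2313.
R2 = R1 · 0.2313/(1 − 0.2313) = 2.154 Ω.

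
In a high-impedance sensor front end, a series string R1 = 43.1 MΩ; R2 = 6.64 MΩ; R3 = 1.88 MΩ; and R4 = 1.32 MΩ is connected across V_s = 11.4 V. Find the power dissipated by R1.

P ≈ 2.00 µW

The common current is I = 11.4/52.94 = 0.2153 µA.
P(R1) = I²·R1 = (0.2153)² × 43.1 = 1.999 µW.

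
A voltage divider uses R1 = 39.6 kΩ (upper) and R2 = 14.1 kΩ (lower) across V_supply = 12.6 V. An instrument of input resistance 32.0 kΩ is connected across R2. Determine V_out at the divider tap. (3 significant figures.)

V_out ≈ 2.50 V

The load sits in parallel with R2, giving an effective lower resistance R2' = R2·R_L/(R2+R_L) = 9.787 kΩ.
Now apply the divider: V_out = 12.6 × 0.1982 = 2.497 V.
(Unloaded it would be 3.31 V; the load pulls it down.)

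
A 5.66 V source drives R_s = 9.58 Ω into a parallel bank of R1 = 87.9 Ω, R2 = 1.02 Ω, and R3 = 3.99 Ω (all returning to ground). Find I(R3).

Parallel bank: R_p = 1/(1/87.9 + 1/1.02 + 1/3.99) = 0.8049 Ω.
V_A by voltage divider: V_A = 5.66 × 0.8049/(9.58 + 0.8049) = 0.4387 V.
Branch current I = V_A/R3 = 0.4387/3.99 = 0.1099 A.
(Check via current divider: I_total = 0.5450 A; share G_k/ΣG = 0.2017 → same result.)

I ≈ 0.110 A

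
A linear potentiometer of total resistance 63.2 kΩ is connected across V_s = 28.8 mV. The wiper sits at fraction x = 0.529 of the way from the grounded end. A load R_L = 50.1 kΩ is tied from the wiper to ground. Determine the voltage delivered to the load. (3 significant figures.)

Lower segment x·R_p = 33.43 kΩ; upper segment (1−x)·R_p = 29.77 kΩ.
Lower segment in parallel with the load: 33.43 ‖ 50.1 = 20.05 kΩ.
V_out = 28.8 × 20.05/(29.77 + 20.05) = 11.59 mV.

V_out ≈ 11.6 mV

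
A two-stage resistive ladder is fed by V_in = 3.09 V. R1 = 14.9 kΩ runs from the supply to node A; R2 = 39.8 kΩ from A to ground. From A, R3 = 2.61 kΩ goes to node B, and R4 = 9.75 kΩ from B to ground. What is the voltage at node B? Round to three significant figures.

V_B ≈ 0.945 V

The second stage (R3 + R4 = 12.36 kΩ) loads node A in parallel with R2.
R2 ‖ (R3+R4) = 9.431 kΩ.
V_A = 3.09 × 9.431/(14.9 + 9.431) = 1.198 V.
Then the unloaded second divider: V_B = V_A × R4/(R3+R4) = 1.198 × 0.7888 = 0.9448 V.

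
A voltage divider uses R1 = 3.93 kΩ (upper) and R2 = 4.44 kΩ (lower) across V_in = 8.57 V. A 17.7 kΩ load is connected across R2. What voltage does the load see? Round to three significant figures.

V_out ≈ 4.07 V

First combine the lower leg with the load: R2 ‖ R_L = 3.550 kΩ.
Voltage divider with the loaded lower leg: V_out = 8.57 × 3.550/(3.93 + 3.550) = 8.57 × 0.4746 = 4.067 V.
(Unloaded it would be 4.55 V; the load pulls it down.)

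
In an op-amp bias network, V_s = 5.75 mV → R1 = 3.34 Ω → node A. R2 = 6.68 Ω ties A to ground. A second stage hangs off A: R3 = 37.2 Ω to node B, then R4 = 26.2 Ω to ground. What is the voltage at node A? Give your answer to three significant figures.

The second stage (R3 + R4 = 63.40 Ω) loads node A in parallel with R2.
Effective lower resistance at A: R2 ‖ 63.40 = 6.043 Ω.
V_A = 5.75 × 6.043/(3.34 + 6.043) = 3.703 mV.

V_A ≈ 3.70 mV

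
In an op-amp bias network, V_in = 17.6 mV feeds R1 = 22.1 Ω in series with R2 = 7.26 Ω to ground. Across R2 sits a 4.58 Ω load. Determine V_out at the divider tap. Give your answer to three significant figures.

V_out ≈ 1.98 mV

R2 ‖ R_L = (7.26 × 4.58)/(7.26 + 4.58) = 2.808 Ω.
Voltage divider with the loaded lower leg: V_out = 17.6 × 2.808/(22.1 + 2.808) = 17.6 × 0.1127 = 1.984 mV.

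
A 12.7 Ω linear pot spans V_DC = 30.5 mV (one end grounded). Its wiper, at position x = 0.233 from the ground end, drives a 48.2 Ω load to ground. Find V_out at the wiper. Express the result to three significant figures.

Split the track: R_lower = x·R_p = 2.959 Ω, R_upper = (1−x)·R_p = 9.741 Ω.
R_L loads the lower segment: effective lower R = 2.788 Ω.
Loaded-divider output: V_out = 30.5 × 0.2225 = 6.787 mV.

V_out ≈ 6.79 mV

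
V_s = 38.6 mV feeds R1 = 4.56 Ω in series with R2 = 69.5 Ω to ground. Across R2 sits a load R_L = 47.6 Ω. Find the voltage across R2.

V_out ≈ 33.2 mV

First combine the lower leg with the load: R2 ‖ R_L = 28.25 Ω.
Now apply the divider: V_out = 38.6 × 0.8610 = 33.24 mV.
(Unloaded it would be 36.2 mV; the load pulls it down.)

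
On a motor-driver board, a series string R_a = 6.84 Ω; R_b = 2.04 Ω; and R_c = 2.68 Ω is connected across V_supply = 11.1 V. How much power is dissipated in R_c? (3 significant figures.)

P ≈ 2.47 W

The common current is I = 11.1/11.56 = 0.9602 A.
P(R_c) = I²·R_c = (0.9602)² × 2.68 = 2.471 W.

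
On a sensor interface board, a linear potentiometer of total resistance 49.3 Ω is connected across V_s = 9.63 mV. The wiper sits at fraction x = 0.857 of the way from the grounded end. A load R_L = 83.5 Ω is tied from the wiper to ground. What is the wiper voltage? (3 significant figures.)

V_out ≈ 7.70 mV

Lower segment x·R_p = 42.25 Ω; upper segment (1−x)·R_p = 7.050 Ω.
R_L loads the lower segment: effective lower R = 28.05 Ω.
Then V_out = V_s · 28.05/(7.050 + 28.05) = 7.696 mV.
(Unloaded: V_out = x·V_s = 8.25 mV.)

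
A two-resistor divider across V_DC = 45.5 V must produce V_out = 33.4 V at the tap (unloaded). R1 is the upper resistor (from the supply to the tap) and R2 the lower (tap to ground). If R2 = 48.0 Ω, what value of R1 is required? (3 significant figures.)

V_out/V_DC = R2/(R1+R2) = 0.7341.
Rearranging, R1 = R2·(1−k)/k = 48.0 × 0.3623 = 17.39 Ω.

R1 ≈ 17.4 Ω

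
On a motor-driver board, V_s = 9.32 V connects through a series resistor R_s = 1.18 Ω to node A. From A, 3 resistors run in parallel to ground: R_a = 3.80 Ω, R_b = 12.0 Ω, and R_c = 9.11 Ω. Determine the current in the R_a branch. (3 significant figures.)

Equivalent of the parallel group: R_p = 2.192 Ω.
V_A = 9.32 × 2.192/3.372 = 6.058 V.
I(R_a) = V_A / R_a = 6.058/3.80 = 1.594 A.

I ≈ 1.59 A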